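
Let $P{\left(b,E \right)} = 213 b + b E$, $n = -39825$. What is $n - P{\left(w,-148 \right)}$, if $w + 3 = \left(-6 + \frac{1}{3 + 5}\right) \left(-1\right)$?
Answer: $- \frac{320095}{8} \approx -40012.0$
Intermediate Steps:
$w = \frac{23}{8}$ ($w = -3 + \left(-6 + \frac{1}{3 + 5}\right) \left(-1\right) = -3 + \left(-6 + \frac{1}{8}\right) \left(-1\right) = -3 - - \frac{47}{8} = -3 + \frac{47}{8} = \frac{23}{8} \approx 2.875$)
$P{\left(b,E \right)} = 213 b + E b$
$n - P{\left(w,-148 \right)} = -39825 - \frac{23 \left(213 - 148\right)}{8} = -39825 - \frac{23}{8} \cdot 65 = -39825 - \frac{1495}{8} = - \frac{320095}{8}$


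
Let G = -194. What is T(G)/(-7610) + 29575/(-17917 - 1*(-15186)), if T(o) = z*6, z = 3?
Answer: -112557454/10391455 ≈ -10.832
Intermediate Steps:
T(o) = 18 (T(o) = 3*6 = 18)
T(G)/(-7610) + 29575/(-17917 - 1*(-15186)) = 18/(-7610) + 29575/(-17917 - 1*(-15186)) = 18*(-1/7610) + 29575/(-17917 + 15186) = -9/3805 + 29575/(-2731) = -9/3805 + 29575*(-1/2731) = -9/3805 - 29575/2731 = -112557454/10391455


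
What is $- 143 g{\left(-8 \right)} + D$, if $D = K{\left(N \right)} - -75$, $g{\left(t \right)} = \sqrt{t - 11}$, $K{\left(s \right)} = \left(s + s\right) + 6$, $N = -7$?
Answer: $67 - 143 i \sqrt{19} \approx 67.0 - 623.32 i$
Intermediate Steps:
$K{\left(s \right)} = 6 + 2 s$ ($K{\left(s \right)} = 2 s + 6 = 6 + 2 s$)
$g{\left(t \right)} = \sqrt{-11 + t}$
$D = 67$ ($D = \left(6 + 2 \left(-7\right)\right) - -75 = \left(6 - 14\right) + 75 = -8 + 75 = 67$)
$- 143 g{\left(-8 \right)} + D = - 143 \sqrt{-11 - 8} + 67 = - 143 \sqrt{-19} + 67 = - 143 i \sqrt{19} + 67 = 67 - 143 i \sqrt{19}$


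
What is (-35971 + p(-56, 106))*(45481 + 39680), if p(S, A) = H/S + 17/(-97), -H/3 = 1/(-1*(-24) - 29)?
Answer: -83200373298171/27160 ≈ -3.0633e+9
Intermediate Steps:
H = ⅗ (H = -3/(-1*(-24) - 29) = -3/(24 - 29) = -3/(-5) = -3*(-⅕) = ⅗ ≈ 0.60000)
p(S, A) = -17/97 + 3/(5*S) (p(S, A) = 3/(5*S) + 17/(-97) = 3/(5*S) + 17*(-1/97) = 3/(5*S) - 17/97 = -17/97 + 3/(5*S))
(-35971 + p(-56, 106))*(45481 + 39680) = (-35971 + (1/485)*(291 - 85*(-56))/(-56))*(45481 + 39680) = (-35971 + (1/485)*(-1/56)*(291 + 4760))*85161 = (-35971 + (1/485)*(-1/56)*5051)*85161 = (-35971 - 5051/27160)*85161 = -976977411/27160*85161 = -83200373298171/27160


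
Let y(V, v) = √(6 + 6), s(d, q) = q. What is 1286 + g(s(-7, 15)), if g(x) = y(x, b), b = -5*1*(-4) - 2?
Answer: 1286 + 2*√3 ≈ 1289.5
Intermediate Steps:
b = 18 (b = -5*(-4) - 2 = 20 - 2 = 18)
y(V, v) = 2*√3 (y(V, v) = √12 = 2*√3)
g(x) = 2*√3
1286 + g(s(-7, 15)) = 1286 + 2*√3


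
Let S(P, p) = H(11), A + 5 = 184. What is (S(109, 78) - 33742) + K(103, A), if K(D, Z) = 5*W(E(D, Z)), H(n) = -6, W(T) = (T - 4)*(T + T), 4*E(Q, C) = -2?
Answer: -67451/2 ≈ -33726.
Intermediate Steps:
A = 179 (A = -5 + 184 = 179)
E(Q, C) = -½ (E(Q, C) = (¼)*(-2) = -½)
W(T) = 2*T*(-4 + T) (W(T) = (-4 + T)*(2*T) = 2*T*(-4 + T))
S(P, p) = -6
K(D, Z) = 45/2 (K(D, Z) = 5*(2*(-½)*(-4 - ½)) = 5*(2*(-½)*(-9/2)) = 5*(9/2) = 45/2)
(S(109, 78) - 33742) + K(103, A) = (-6 - 33742) + 45/2 = -33748 + 45/2 = -67451/2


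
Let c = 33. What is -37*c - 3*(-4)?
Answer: -1209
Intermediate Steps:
-37*c - 3*(-4) = -37*33 - 3*(-4) = -1221 + 12 = -1209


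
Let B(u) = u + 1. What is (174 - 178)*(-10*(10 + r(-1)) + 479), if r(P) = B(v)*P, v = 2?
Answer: -1636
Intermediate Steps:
B(u) = 1 + u
r(P) = 3*P (r(P) = (1 + 2)*P = 3*P)
(174 - 178)*(-10*(10 + r(-1)) + 479) = (174 - 178)*(-10*(10 + 3*(-1)) + 479) = -4*(-10*(10 - 3) + 479) = -4*(-10*7 + 479) = -4*(-70 + 479) = -4*409 = -1636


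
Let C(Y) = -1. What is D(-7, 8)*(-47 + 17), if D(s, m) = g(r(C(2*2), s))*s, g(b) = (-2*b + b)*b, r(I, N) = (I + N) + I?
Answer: -17010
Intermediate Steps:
r(I, N) = N + 2*I
g(b) = -b² (g(b) = (-b)*b = -b²)
D(s, m) = -s*(-2 + s)² (D(s, m) = (-(s + 2*(-1))²)*s = (-(s - 2)²)*s = (-(-2 + s)²)*s = -s*(-2 + s)²)
D(-7, 8)*(-47 + 17) = (-1*(-7)*(-2 - 7)²)*(-47 + 17) = -1*(-7)*(-9)²*(-30) = -1*(-7)*81*(-30) = 567*(-30) = -17010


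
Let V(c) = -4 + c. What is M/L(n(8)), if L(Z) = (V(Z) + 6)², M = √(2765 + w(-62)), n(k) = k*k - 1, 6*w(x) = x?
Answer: 2*√6198/12675 ≈ 0.012422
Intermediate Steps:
w(x) = x/6
n(k) = -1 + k² (n(k) = k² - 1 = -1 + k²)
M = 2*√6198/3 (M = √(2765 + (⅙)*(-62)) = √(2765 - 31/3) = √(8264/3) = 2*√6198/3 ≈ 52.485)
L(Z) = (2 + Z)² (L(Z) = ((-4 + Z) + 6)² = (2 + Z)²)
M/L(n(8)) = (2*√6198/3)/((2 + (-1 + 8²))²) = (2*√6198/3)/((2 + (-1 + 64))²) = (2*√6198/3)/((2 + 63)²) = (2*√6198/3)/(65²) = (2*√6198/3)/4225 = (2*√6198/3)*(1/4225) = 2*√6198/12675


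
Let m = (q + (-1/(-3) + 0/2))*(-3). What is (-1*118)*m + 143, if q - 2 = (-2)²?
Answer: 2385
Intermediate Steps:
q = 6 (q = 2 + (-2)² = 2 + 4 = 6)
m = -19 (m = (6 + (-1/(-3) + 0/2))*(-3) = (6 + (-1*(-⅓) + 0*(½)))*(-3) = (6 + (⅓ + 0))*(-3) = (6 + ⅓)*(-3) = (19/3)*(-3) = -19)
(-1*118)*m + 143 = -1*118*(-19) + 143 = -118*(-19) + 143 = 2242 + 143 = 2385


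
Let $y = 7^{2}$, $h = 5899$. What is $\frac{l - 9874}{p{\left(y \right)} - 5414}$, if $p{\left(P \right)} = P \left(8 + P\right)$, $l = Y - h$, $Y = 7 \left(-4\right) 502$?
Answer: $\frac{29829}{2621} \approx 11.381$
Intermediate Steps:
$Y = -14056$ ($Y = \left(-28\right) 502 = -14056$)
$l = -19955$ ($l = -14056 - 5899 = -19955$)
$y = 49$
$\frac{l - 9874}{p{\left(y \right)} - 5414} = \frac{-19955 - 9874}{49 \left(8 + 49\right) - 5414} = - \frac{29829}{49 \cdot 57 - 5414} = - \frac{29829}{2793 - 5414} = - \frac{29829}{-2621} = \left(-29829\right) \left(- \frac{1}{2621}\right) = \frac{29829}{2621}$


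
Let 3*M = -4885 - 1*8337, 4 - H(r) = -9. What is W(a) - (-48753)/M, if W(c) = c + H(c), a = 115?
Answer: 1546157/13222 ≈ 116.94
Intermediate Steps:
H(r) = 13 (H(r) = 4 - 1*(-9) = 4 + 9 = 13)
M = -13222/3 (M = (-4885 - 1*8337)/3 = (-4885 - 8337)/3 = (1/3)*(-13222) = -13222/3 ≈ -4407.3)
W(c) = 13 + c (W(c) = c + 13 = 13 + c)
W(a) - (-48753)/M = (13 + 115) - (-48753)/(-13222/3) = 128 - (-48753)*(-3)/13222 = 128 - 1*146259/13222 = 128 - 146259/13222 = 1546157/13222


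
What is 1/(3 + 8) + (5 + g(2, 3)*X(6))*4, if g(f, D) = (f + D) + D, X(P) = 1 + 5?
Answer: 2333/11 ≈ 212.09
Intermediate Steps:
X(P) = 6
g(f, D) = f + 2*D (g(f, D) = (D + f) + D = f + 2*D)
1/(3 + 8) + (5 + g(2, 3)*X(6))*4 = 1/(3 + 8) + (5 + (2 + 2*3)*6)*4 = 1/11 + (5 + (2 + 6)*6)*4 = 1/11 + (5 + 8*6)*4 = 1/11 + (5 + 48)*4 = 1/11 + 53*4 = 1/11 + 212 = 2333/11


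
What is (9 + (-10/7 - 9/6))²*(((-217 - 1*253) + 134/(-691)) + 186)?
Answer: -101345075/9674 ≈ -10476.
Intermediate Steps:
(9 + (-10/7 - 9/6))²*(((-217 - 1*253) + 134/(-691)) + 186) = (9 + (-10*⅐ - 9*⅙))²*(((-217 - 253) + 134*(-1/691)) + 186) = (9 + (-10/7 - 3/2))²*((-470 - 134/691) + 186) = (9 - 41/14)²*(-324904/691 + 186) = (85/14)²*(-196378/691) = (7225/196)*(-196378/691) = -101345075/9674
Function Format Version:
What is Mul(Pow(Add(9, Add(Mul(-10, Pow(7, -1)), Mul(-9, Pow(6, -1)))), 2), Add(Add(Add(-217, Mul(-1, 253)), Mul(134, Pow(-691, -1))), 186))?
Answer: Rational(-101345075, 9674) ≈ -10476.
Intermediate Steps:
Mul(Pow(Add(9, Add(Mul(-10, Pow(7, -1)), Mul(-9, Pow(6, -1)))), 2), Add(Add(Add(-217, Mul(-1, 253)), Mul(134, Pow(-691, -1))), 186)) = Mul(Pow(Add(9, Add(Mul(-10, Rational(1, 7)), Mul(-9, Rational(1, 6)))), 2), Add(Add(Add(-217, -253), Mul(134, Rational(-1, 691))), 186)) = Mul(Pow(Add(9, Add(Rational(-10, 7), Rational(-3, 2))), 2), Add(Add(-470, Rational(-134, 691)), 186)) = Mul(Pow(Add(9, Rational(-41, 14)), 2), Add(Rational(-324904, 691), 186)) = Mul(Pow(Rational(85, 14), 2), Rational(-196378, 691)) = Mul(Rational(7225, 196), Rational(-196378, 691)) = Rational(-101345075, 9674)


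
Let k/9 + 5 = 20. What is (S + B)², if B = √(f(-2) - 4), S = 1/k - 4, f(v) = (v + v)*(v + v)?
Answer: 509221/18225 - 2156*√3/135 ≈ 0.27930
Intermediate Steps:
k = 135 (k = -45 + 9*20 = -45 + 180 = 135)
f(v) = 4*v² (f(v) = (2*v)*(2*v) = 4*v²)
S = -539/135 (S = 1/135 - 4 = -539/135 ≈ -3.9926)
B = 2*√3 (B = √(4*(-2)² - 4) = √(4*4 - 4) = √(16 - 4) = √12 = 2*√3 ≈ 3.4641)
(S + B)² = (-539/135 + 2*√3)²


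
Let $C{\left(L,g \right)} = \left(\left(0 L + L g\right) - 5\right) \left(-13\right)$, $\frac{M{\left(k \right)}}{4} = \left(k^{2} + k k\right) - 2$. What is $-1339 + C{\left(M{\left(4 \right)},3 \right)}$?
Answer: $-5954$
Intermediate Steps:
$M{\left(k \right)} = -8 + 8 k^{2}$ ($M{\left(k \right)} = 4 \left(\left(k^{2} + k k\right) - 2\right) = 4 \left(\left(k^{2} + k^{2}\right) - 2\right) = 4 \left(2 k^{2} - 2\right) = 4 \left(-2 + 2 k^{2}\right) = -8 + 8 k^{2}$)
$C{\left(L,g \right)} = 65 - 13 L g$ ($C{\left(L,g \right)} = \left(\left(0 + L g\right) - 5\right) \left(-13\right) = \left(L g - 5\right) \left(-13\right) = \left(-5 + L g\right) \left(-13\right) = 65 - 13 L g$)
$-1339 + C{\left(M{\left(4 \right)},3 \right)} = -1339 + \left(65 - 13 \left(-8 + 8 \cdot 4^{2}\right) 3\right) = -1339 + \left(65 - 13 \left(-8 + 8 \cdot 16\right) 3\right) = -1339 + \left(65 - 13 \left(-8 + 128\right) 3\right) = -1339 + \left(65 - 1560 \cdot 3\right) = -1339 + \left(65 - 4680\right) = -1339 - 4615 = -5954$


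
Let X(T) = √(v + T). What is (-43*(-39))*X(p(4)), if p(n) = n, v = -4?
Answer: 0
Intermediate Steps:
X(T) = √(-4 + T)
(-43*(-39))*X(p(4)) = (-43*(-39))*√(-4 + 4) = 1677*√0 = 1677*0 = 0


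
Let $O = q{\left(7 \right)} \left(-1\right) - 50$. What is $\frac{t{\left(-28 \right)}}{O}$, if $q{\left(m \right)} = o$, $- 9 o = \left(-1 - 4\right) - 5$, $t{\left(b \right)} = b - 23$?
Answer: $\frac{459}{460} \approx 0.99783$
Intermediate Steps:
$t{\left(b \right)} = -23 + b$ ($t{\left(b \right)} = b - 23 = -23 + b$)
$o = \frac{10}{9}$ ($o = - \frac{\left(-1 - 4\right) - 5}{9} = - \frac{-5 - 5}{9} = \left(- \frac{1}{9}\right) \left(-10\right) = \frac{10}{9} \approx 1.1111$)
$q{\left(m \right)} = \frac{10}{9}$
$O = - \frac{460}{9}$ ($O = \frac{10}{9} \left(-1\right) - 50 = - \frac{10}{9} - 50 = - \frac{460}{9} \approx -51.111$)
$\frac{t{\left(-28 \right)}}{O} = \frac{-23 - 28}{- \frac{460}{9}} = \left(-51\right) \left(- \frac{9}{460}\right) = \frac{459}{460}$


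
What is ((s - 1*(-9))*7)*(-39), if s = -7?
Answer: -546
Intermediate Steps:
((s - 1*(-9))*7)*(-39) = ((-7 - 1*(-9))*7)*(-39) = ((-7 + 9)*7)*(-39) = (2*7)*(-39) = 14*(-39) = -546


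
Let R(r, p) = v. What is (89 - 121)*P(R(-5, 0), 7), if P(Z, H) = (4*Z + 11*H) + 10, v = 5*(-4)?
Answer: -224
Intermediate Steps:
v = -20
R(r, p) = -20
P(Z, H) = 10 + 4*Z + 11*H
(89 - 121)*P(R(-5, 0), 7) = (89 - 121)*(10 + 4*(-20) + 11*7) = -32*(10 - 80 + 77) = -32*7 = -224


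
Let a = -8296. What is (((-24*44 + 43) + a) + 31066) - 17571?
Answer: 4186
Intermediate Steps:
(((-24*44 + 43) + a) + 31066) - 17571 = (((-24*44 + 43) - 8296) + 31066) - 17571 = (((-1056 + 43) - 8296) + 31066) - 17571 = ((-1013 - 8296) + 31066) - 17571 = (-9309 + 31066) - 17571 = 21757 - 17571 = 4186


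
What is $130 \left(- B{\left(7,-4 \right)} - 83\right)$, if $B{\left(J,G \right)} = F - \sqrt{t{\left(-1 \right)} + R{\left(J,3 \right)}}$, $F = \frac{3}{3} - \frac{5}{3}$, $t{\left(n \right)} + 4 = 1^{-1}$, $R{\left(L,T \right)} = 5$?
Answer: $- \frac{32110}{3} + 130 \sqrt{2} \approx -10519.0$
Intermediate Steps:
$t{\left(n \right)} = -3$ ($t{\left(n \right)} = -4 + 1^{-1} = -4 + 1 = -3$)
$F = - \frac{2}{3}$ ($F = 3 \cdot \frac{1}{3} - \frac{5}{3} = 1 - \frac{5}{3} = - \frac{2}{3} \approx -0.66667$)
$B{\left(J,G \right)} = - \frac{2}{3} - \sqrt{2}$ ($B{\left(J,G \right)} = - \frac{2}{3} - \sqrt{-3 + 5} = - \frac{2}{3} - \sqrt{2}$)
$130 \left(- B{\left(7,-4 \right)} - 83\right) = 130 \left(- (- \frac{2}{3} - \sqrt{2}) - 83\right) = 130 \left(\left(\frac{2}{3} + \sqrt{2}\right) - 83\right) = 130 \left(- \frac{247}{3} + \sqrt{2}\right) = - \frac{32110}{3} + 130 \sqrt{2}$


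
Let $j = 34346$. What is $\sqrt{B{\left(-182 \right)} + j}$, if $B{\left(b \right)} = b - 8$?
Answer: $2 \sqrt{8539} \approx 184.81$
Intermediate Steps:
$B{\left(b \right)} = -8 + b$ ($B{\left(b \right)} = b - 8 = -8 + b$)
$\sqrt{B{\left(-182 \right)} + j} = \sqrt{\left(-8 - 182\right) + 34346} = \sqrt{-190 + 34346} = \sqrt{34156} = 2 \sqrt{8539}$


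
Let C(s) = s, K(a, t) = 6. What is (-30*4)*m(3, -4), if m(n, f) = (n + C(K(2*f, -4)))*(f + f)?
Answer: 8640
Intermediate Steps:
m(n, f) = 2*f*(6 + n) (m(n, f) = (n + 6)*(f + f) = (6 + n)*(2*f) = 2*f*(6 + n))
(-30*4)*m(3, -4) = (-30*4)*(2*(-4)*(6 + 3)) = (-10*12)*(2*(-4)*9) = -120*(-72) = 8640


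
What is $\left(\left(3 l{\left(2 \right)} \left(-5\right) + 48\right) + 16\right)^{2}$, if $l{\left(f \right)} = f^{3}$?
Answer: $3136$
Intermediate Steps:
$\left(\left(3 l{\left(2 \right)} \left(-5\right) + 48\right) + 16\right)^{2} = \left(\left(3 \cdot 2^{3} \left(-5\right) + 48\right) + 16\right)^{2} = \left(\left(3 \cdot 8 \left(-5\right) + 48\right) + 16\right)^{2} = \left(\left(24 \left(-5\right) + 48\right) + 16\right)^{2} = \left(\left(-120 + 48\right) + 16\right)^{2} = \left(-72 + 16\right)^{2} = \left(-56\right)^{2} = 3136$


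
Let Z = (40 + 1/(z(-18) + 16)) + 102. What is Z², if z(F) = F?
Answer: 80089/4 ≈ 20022.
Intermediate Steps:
Z = 283/2 (Z = (40 + 1/(-18 + 16)) + 102 = (40 + 1/(-2)) + 102 = (40 - ½) + 102 = 79/2 + 102 = 283/2 ≈ 141.50)
Z² = (283/2)² = 80089/4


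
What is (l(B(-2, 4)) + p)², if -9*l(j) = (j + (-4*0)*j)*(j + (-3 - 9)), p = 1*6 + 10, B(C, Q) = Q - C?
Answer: 400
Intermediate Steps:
p = 16 (p = 6 + 10 = 16)
l(j) = -j*(-12 + j)/9 (l(j) = -(j + (-4*0)*j)*(j + (-3 - 9))/9 = -(j + 0*j)*(j - 12)/9 = -(j + 0)*(-12 + j)/9 = -j*(-12 + j)/9)
(l(B(-2, 4)) + p)² = ((4 - 1*(-2))*(12 - (4 - 1*(-2)))/9 + 16)² = ((4 + 2)*(12 - (4 + 2))/9 + 16)² = ((⅑)*6*(12 - 1*6) + 16)² = ((⅑)*6*(12 - 6) + 16)² = ((⅑)*6*6 + 16)² = (4 + 16)² = 20² = 400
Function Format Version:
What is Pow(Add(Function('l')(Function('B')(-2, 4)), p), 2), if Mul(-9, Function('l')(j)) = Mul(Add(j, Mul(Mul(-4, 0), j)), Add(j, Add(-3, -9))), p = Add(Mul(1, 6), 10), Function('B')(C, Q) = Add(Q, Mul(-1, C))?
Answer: 400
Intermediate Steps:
p = 16 (p = Add(6, 10) = 16)
Function('l')(j) = Mul(Rational(-1, 9), j, Add(-12, j)) (Function('l')(j) = Mul(Rational(-1, 9), Mul(Add(j, Mul(Mul(-4, 0), j)), Add(j, Add(-3, -9)))) = Mul(Rational(-1, 9), Mul(Add(j, Mul(0, j)), Add(j, -12))) = Mul(Rational(-1, 9), Mul(Add(j, 0), Add(-12, j))) = Mul(Rational(-1, 9), Mul(j, Add(-12, j))) = Mul(Rational(-1, 9), j, Add(-12, j)))
Pow(Add(Function('l')(Function('B')(-2, 4)), p), 2) = Pow(Add(Mul(Rational(1, 9), Add(4, Mul(-1, -2)), Add(12, Mul(-1, Add(4, Mul(-1, -2))))), 16), 2) = Pow(Add(Mul(Rational(1, 9), Add(4, 2), Add(12, Mul(-1, Add(4, 2)))), 16), 2) = Pow(Add(Mul(Rational(1, 9), 6, Add(12, Mul(-1, 6))), 16), 2) = Pow(Add(Mul(Rational(1, 9), 6, Add(12, -6)), 16), 2) = Pow(Add(Mul(Rational(1, 9), 6, 6), 16), 2) = Pow(Add(4, 16), 2) = Pow(20, 2) = 400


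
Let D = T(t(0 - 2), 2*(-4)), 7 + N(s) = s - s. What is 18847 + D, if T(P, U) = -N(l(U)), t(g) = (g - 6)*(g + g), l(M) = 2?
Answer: 18854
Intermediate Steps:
N(s) = -7 (N(s) = -7 + (s - s) = -7 + 0 = -7)
t(g) = 2*g*(-6 + g) (t(g) = (-6 + g)*(2*g) = 2*g*(-6 + g))
T(P, U) = 7 (T(P, U) = -1*(-7) = 7)
D = 7
18847 + D = 18847 + 7 = 18854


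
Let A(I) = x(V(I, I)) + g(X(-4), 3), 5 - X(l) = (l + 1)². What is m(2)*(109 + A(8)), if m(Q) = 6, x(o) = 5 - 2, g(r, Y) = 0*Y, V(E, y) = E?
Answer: 672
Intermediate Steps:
X(l) = 5 - (1 + l)² (X(l) = 5 - (l + 1)² = 5 - (1 + l)²)
g(r, Y) = 0
x(o) = 3
A(I) = 3 (A(I) = 3 + 0 = 3)
m(2)*(109 + A(8)) = 6*(109 + 3) = 6*112 = 672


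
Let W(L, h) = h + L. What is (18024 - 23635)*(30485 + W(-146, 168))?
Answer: -171174777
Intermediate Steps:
W(L, h) = L + h
(18024 - 23635)*(30485 + W(-146, 168)) = (18024 - 23635)*(30485 + (-146 + 168)) = -5611*(30485 + 22) = -5611*30507 = -171174777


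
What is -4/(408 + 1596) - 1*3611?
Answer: -1809112/501 ≈ -3611.0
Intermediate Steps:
-4/(408 + 1596) - 1*3611 = -4/2004 - 3611 = (1/2004)*(-4) - 3611 = -1/501 - 3611 = -1809112/501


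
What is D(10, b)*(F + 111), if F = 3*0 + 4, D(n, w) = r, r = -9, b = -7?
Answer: -1035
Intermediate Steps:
D(n, w) = -9
F = 4 (F = 0 + 4 = 4)
D(10, b)*(F + 111) = -9*(4 + 111) = -9*115 = -1035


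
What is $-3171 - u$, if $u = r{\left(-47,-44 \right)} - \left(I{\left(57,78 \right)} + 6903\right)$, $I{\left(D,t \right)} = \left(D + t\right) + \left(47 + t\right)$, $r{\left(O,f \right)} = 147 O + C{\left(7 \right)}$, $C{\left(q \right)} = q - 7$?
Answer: $10901$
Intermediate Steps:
$C{\left(q \right)} = -7 + q$ ($C{\left(q \right)} = q - 7 = -7 + q$)
$r{\left(O,f \right)} = 147 O$ ($r{\left(O,f \right)} = 147 O + \left(-7 + 7\right) = 147 O + 0 = 147 O$)
$I{\left(D,t \right)} = 47 + D + 2 t$
$u = -14072$ ($u = 147 \left(-47\right) - \left(\left(47 + 57 + 2 \cdot 78\right) + 6903\right) = -6909 - \left(\left(47 + 57 + 156\right) + 6903\right) = -6909 - \left(260 + 6903\right) = -6909 - 7163 = -14072$)
$-3171 - u = -3171 - -14072 = -3171 + 14072 = 10901$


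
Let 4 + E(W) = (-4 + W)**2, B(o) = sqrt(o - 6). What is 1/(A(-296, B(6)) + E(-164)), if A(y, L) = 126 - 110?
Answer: 1/28236 ≈ 3.5416e-5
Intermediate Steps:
B(o) = sqrt(-6 + o)
A(y, L) = 16
E(W) = -4 + (-4 + W)**2
1/(A(-296, B(6)) + E(-164)) = 1/(16 + (-4 + (-4 - 164)**2)) = 1/(16 + (-4 + (-168)**2)) = 1/(16 + (-4 + 28224)) = 1/(16 + 28220) = 1/28236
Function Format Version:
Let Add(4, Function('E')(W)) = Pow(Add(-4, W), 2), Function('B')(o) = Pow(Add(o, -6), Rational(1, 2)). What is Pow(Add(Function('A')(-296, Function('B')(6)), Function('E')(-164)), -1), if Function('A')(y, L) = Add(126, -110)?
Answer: Rational(1, 28236) ≈ 3.5416e-5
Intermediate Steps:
Function('B')(o) = Pow(Add(-6, o), Rational(1, 2))
Function('A')(y, L) = 16
Function('E')(W) = Add(-4, Pow(Add(-4, W), 2))
Pow(Add(Function('A')(-296, Function('B')(6)), Function('E')(-164)), -1) = Pow(Add(16, Add(-4, Pow(Add(-4, -164), 2))), -1) = Pow(Add(16, Add(-4, Pow(-168, 2))), -1) = Pow(Add(16, Add(-4, 28224)), -1) = Pow(Add(16, 28220), -1) = Pow(28236, -1) = Rational(1, 28236)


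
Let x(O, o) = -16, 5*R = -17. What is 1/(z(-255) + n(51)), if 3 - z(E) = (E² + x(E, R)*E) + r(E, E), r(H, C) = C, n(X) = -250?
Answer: -1/69097 ≈ -1.4472e-5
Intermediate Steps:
R = -17/5 (R = (⅕)*(-17) = -17/5 ≈ -3.4000)
z(E) = 3 - E² + 15*E (z(E) = 3 - ((E² - 16*E) + E) = 3 - (E² - 15*E) = 3 + (-E² + 15*E) = 3 - E² + 15*E)
1/(z(-255) + n(51)) = 1/((3 - 1*(-255)² + 15*(-255)) - 250) = 1/((3 - 1*65025 - 3825) - 250) = 1/((3 - 65025 - 3825) - 250) = 1/(-68847 - 250) = 1/(-69097) = -1/69097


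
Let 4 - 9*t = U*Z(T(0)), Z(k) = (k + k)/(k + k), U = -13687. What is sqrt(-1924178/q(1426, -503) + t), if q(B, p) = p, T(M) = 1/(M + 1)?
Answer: 5*sqrt(486988001)/1509 ≈ 73.121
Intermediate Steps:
T(M) = 1/(1 + M)
Z(k) = 1 (Z(k) = (2*k)/((2*k)) = (2*k)*(1/(2*k)) = 1)
t = 13691/9 (t = 4/9 - (-13687)/9 = 4/9 - 1/9*(-13687) = 4/9 + 13687/9 = 13691/9 ≈ 1521.2)
sqrt(-1924178/q(1426, -503) + t) = sqrt(-1924178/(-503) + 13691/9) = sqrt(-1924178*(-1/503) + 13691/9) = sqrt(1924178/503 + 13691/9) = sqrt(24204175/4527) = 5*sqrt(486988001)/1509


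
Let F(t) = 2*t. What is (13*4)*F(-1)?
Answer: -104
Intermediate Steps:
(13*4)*F(-1) = (13*4)*(2*(-1)) = 52*(-2) = -104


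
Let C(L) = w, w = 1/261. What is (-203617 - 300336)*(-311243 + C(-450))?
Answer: 40938330670166/261 ≈ 1.5685e+11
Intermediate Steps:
w = 1/261 ≈ 0.0038314
C(L) = 1/261
(-203617 - 300336)*(-311243 + C(-450)) = (-203617 - 300336)*(-311243 + 1/261) = -503953*(-81234422/261) = 40938330670166/261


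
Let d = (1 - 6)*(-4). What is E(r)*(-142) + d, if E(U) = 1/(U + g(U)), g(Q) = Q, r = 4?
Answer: 9/4 ≈ 2.2500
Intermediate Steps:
d = 20 (d = -5*(-4) = 20)
E(U) = 1/(2*U) (E(U) = 1/(U + U) = 1/(2*U))
E(r)*(-142) + d = ((½)/4)*(-142) + 20 = ((½)*(¼))*(-142) + 20 = (⅛)*(-142) + 20 = -71/4 + 20 = 9/4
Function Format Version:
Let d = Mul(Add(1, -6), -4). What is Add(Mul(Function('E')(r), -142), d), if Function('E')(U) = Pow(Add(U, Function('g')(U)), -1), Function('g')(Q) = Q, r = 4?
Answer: Rational(9, 4) ≈ 2.2500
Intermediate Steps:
d = 20 (d = Mul(-5, -4) = 20)
Function('E')(U) = Mul(Rational(1, 2), Pow(U, -1)) (Function('E')(U) = Pow(Add(U, U), -1) = Pow(Mul(2, U), -1) = Mul(Rational(1, 2), Pow(U, -1)))
Add(Mul(Function('E')(r), -142), d) = Add(Mul(Mul(Rational(1, 2), Pow(4, -1)), -142), 20) = Add(Mul(Mul(Rational(1, 2), Rational(1, 4)), -142), 20) = Add(Mul(Rational(1, 8), -142), 20) = Add(Rational(-71, 4), 20) = Rational(9, 4)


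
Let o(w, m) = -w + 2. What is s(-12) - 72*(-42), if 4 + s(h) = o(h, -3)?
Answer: 3034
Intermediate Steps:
o(w, m) = 2 - w
s(h) = -2 - h (s(h) = -4 + (2 - h) = -2 - h)
s(-12) - 72*(-42) = (-2 - 1*(-12)) - 72*(-42) = (-2 + 12) + 3024 = 10 + 3024 = 3034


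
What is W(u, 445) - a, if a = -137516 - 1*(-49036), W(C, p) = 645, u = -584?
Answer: 89125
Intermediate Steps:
a = -88480 (a = -137516 + 49036 = -88480)
W(u, 445) - a = 645 - 1*(-88480) = 645 + 88480 = 89125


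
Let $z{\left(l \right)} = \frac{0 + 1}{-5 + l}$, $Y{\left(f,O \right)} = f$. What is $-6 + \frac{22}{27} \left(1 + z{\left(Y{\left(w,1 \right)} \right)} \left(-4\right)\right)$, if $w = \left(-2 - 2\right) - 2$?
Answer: $- \frac{44}{9} \approx -4.8889$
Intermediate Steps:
$w = -6$ ($w = -4 - 2 = -6$)
$z{\left(l \right)} = \frac{1}{-5 + l}$ ($z{\left(l \right)} = 1 \frac{1}{-5 + l} = \frac{1}{-5 + l}$)
$-6 + \frac{22}{27} \left(1 + z{\left(Y{\left(w,1 \right)} \right)} \left(-4\right)\right) = -6 + \frac{22}{27} \left(1 + \frac{1}{-5 - 6} \left(-4\right)\right) = -6 + 22 \cdot \frac{1}{27} \left(1 + \frac{1}{-11} \left(-4\right)\right) = -6 + \frac{22 \left(1 - - \frac{4}{11}\right)}{27} = -6 + \frac{22 \left(1 + \frac{4}{11}\right)}{27} = -6 + \frac{22}{27} \cdot \frac{15}{11} = -6 + \frac{10}{9} = - \frac{44}{9}$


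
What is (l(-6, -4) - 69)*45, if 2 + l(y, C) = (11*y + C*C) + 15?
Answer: -4770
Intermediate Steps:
l(y, C) = 13 + C² + 11*y (l(y, C) = -2 + ((11*y + C*C) + 15) = -2 + ((11*y + C²) + 15) = -2 + ((C² + 11*y) + 15) = -2 + (15 + C² + 11*y) = 13 + C² + 11*y)
(l(-6, -4) - 69)*45 = ((13 + (-4)² + 11*(-6)) - 69)*45 = ((13 + 16 - 66) - 69)*45 = (-37 - 69)*45 = -106*45 = -4770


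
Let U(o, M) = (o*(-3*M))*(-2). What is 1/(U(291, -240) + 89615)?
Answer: -1/329425 ≈ -3.0356e-6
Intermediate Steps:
U(o, M) = 6*M*o (U(o, M) = -3*M*o*(-2) = 6*M*o)
1/(U(291, -240) + 89615) = 1/(6*(-240)*291 + 89615) = 1/(-419040 + 89615) = 1/(-329425) = -1/329425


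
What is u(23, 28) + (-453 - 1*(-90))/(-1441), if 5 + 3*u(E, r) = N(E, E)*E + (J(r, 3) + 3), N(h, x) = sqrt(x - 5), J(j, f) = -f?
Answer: -556/393 + 23*sqrt(2) ≈ 31.112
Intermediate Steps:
N(h, x) = sqrt(-5 + x)
u(E, r) = -5/3 + E*sqrt(-5 + E)/3 (u(E, r) = -5/3 + (sqrt(-5 + E)*E + (-1*3 + 3))/3 = -5/3 + (E*sqrt(-5 + E) + (-3 + 3))/3 = -5/3 + (E*sqrt(-5 + E) + 0)/3 = -5/3 + (E*sqrt(-5 + E))/3 = -5/3 + E*sqrt(-5 + E)/3)
u(23, 28) + (-453 - 1*(-90))/(-1441) = (-5/3 + (1/3)*23*sqrt(-5 + 23)) + (-453 - 1*(-90))/(-1441) = (-5/3 + (1/3)*23*sqrt(18)) + (-453 + 90)*(-1/1441) = (-5/3 + (1/3)*23*(3*sqrt(2))) - 363*(-1/1441) = (-5/3 + 23*sqrt(2)) + 33/131 = -556/393 + 23*sqrt(2)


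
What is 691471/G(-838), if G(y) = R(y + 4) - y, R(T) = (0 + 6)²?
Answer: 691471/874 ≈ 791.16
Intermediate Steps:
R(T) = 36 (R(T) = 6² = 36)
G(y) = 36 - y
691471/G(-838) = 691471/(36 - 1*(-838)) = 691471/(36 + 838) = 691471/874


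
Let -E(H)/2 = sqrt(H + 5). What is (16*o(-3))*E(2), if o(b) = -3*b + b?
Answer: -192*sqrt(7) ≈ -507.98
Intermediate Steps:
o(b) = -2*b
E(H) = -2*sqrt(5 + H) (E(H) = -2*sqrt(H + 5) = -2*sqrt(5 + H))
(16*o(-3))*E(2) = (16*(-2*(-3)))*(-2*sqrt(5 + 2)) = (16*6)*(-2*sqrt(7)) = 96*(-2*sqrt(7)) = -192*sqrt(7)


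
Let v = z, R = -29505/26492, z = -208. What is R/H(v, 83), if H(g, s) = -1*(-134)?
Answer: -29505/3549928 ≈ -0.0083114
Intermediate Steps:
R = -29505/26492 (R = -29505*1/26492 = -29505/26492 ≈ -1.1137)
v = -208
H(g, s) = 134
R/H(v, 83) = -29505/26492/134 = -29505/26492*1/134 = -29505/3549928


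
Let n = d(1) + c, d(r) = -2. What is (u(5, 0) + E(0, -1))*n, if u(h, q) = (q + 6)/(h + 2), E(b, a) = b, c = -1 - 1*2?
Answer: -30/7 ≈ -4.2857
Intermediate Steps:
c = -3 (c = -1 - 2 = -3)
u(h, q) = (6 + q)/(2 + h)
n = -5 (n = -2 - 3 = -5)
(u(5, 0) + E(0, -1))*n = ((6 + 0)/(2 + 5) + 0)*(-5) = (6/7 + 0)*(-5) = (6/7)*(-5) = -30/7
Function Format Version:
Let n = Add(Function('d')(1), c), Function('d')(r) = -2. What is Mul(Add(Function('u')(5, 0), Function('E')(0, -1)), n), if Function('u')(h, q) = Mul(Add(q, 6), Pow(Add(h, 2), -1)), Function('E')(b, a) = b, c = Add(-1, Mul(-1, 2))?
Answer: Rational(-30, 7) ≈ -4.2857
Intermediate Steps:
c = -3 (c = Add(-1, -2) = -3)
Function('u')(h, q) = Mul(Pow(Add(2, h), -1), Add(6, q)) (Function('u')(h, q) = Mul(Add(6, q), Pow(Add(2, h), -1)) = Mul(Pow(Add(2, h), -1), Add(6, q)))
n = -5 (n = Add(-2, -3) = -5)
Mul(Add(Function('u')(5, 0), Function('E')(0, -1)), n) = Mul(Add(Mul(Pow(Add(2, 5), -1), Add(6, 0)), 0), -5) = Mul(Add(Mul(Pow(7, -1), 6), 0), -5) = Mul(Add(Mul(Rational(1, 7), 6), 0), -5) = Mul(Add(Rational(6, 7), 0), -5) = Mul(Rational(6, 7), -5) = Rational(-30, 7)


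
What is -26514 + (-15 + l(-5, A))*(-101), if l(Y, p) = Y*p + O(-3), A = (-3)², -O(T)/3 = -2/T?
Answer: -20252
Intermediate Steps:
O(T) = 6/T (O(T) = -(-6)/T = 6/T)
A = 9
l(Y, p) = -2 + Y*p (l(Y, p) = Y*p + 6/(-3) = Y*p + 6*(-⅓) = Y*p - 2 = -2 + Y*p)
-26514 + (-15 + l(-5, A))*(-101) = -26514 + (-15 + (-2 - 5*9))*(-101) = -26514 + (-15 + (-2 - 45))*(-101) = -26514 + (-15 - 47)*(-101) = -26514 - 62*(-101) = -26514 + 6262 = -20252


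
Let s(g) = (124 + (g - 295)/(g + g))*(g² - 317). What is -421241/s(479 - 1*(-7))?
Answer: -409446252/28475077001 ≈ -0.014379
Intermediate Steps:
s(g) = (-317 + g²)*(124 + (-295 + g)/(2*g)) (s(g) = (124 + (-295 + g)/((2*g)))*(-317 + g²) = (124 + (-295 + g)*(1/(2*g)))*(-317 + g²) = (124 + (-295 + g)/(2*g))*(-317 + g²) = (-317 + g²)*(124 + (-295 + g)/(2*g)))
-421241/s(479 - 1*(-7)) = -421241*2*(479 - 1*(-7))/(93515 - (479 - 1*(-7))*(78933 - 249*(479 - 1*(-7))² + 295*(479 - 1*(-7)))) = -421241*2*(479 + 7)/(93515 - (479 + 7)*(78933 - 249*(479 + 7)² + 295*(479 + 7))) = -421241*972/(93515 - 1*486*(78933 - 249*486² + 295*486)) = -421241*972/(93515 - 1*486*(78933 - 249*236196 + 143370)) = -421241*972/(93515 - 1*486*(78933 - 58812804 + 143370)) = -421241*972/(93515 - 1*486*(-58590501)) = -421241*972/(93515 + 28474983486) = -421241/((½)*(1/486)*28475077001) = -421241/28475077001/972 = -421241*972/28475077001 = -409446252/28475077001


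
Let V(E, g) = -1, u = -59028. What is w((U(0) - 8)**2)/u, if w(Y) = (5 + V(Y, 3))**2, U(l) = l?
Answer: -4/14757 ≈ -0.00027106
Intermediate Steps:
w(Y) = 16 (w(Y) = (5 - 1)**2 = 4**2 = 16)
w((U(0) - 8)**2)/u = 16/(-59028) = 16*(-1/59028) = -4/14757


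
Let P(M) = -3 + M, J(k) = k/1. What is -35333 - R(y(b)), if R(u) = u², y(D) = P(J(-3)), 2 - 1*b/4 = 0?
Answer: -35369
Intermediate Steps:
J(k) = k (J(k) = k*1 = k)
b = 8 (b = 8 - 4*0 = 8 + 0 = 8)
y(D) = -6 (y(D) = -3 - 3 = -6)
-35333 - R(y(b)) = -35333 - 1*(-6)² = -35333 - 1*36 = -35333 - 36 = -35369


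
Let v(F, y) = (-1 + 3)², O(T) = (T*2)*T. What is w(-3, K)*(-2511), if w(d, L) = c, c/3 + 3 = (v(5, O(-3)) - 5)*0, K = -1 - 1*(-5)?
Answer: 22599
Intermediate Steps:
O(T) = 2*T² (O(T) = (2*T)*T = 2*T²)
K = 4 (K = -1 + 5 = 4)
v(F, y) = 4 (v(F, y) = 2² = 4)
c = -9 (c = -9 + 3*((4 - 5)*0) = -9 + 3*(-1*0) = -9 + 3*0 = -9 + 0 = -9)
w(d, L) = -9
w(-3, K)*(-2511) = -9*(-2511) = 22599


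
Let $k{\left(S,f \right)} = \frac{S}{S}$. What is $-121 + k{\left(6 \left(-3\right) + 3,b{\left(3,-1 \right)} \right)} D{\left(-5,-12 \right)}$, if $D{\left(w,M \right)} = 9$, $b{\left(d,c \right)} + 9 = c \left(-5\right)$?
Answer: $-112$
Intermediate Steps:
$b{\left(d,c \right)} = -9 - 5 c$ ($b{\left(d,c \right)} = -9 + c \left(-5\right) = -9 - 5 c$)
$k{\left(S,f \right)} = 1$
$-121 + k{\left(6 \left(-3\right) + 3,b{\left(3,-1 \right)} \right)} D{\left(-5,-12 \right)} = -121 + 1 \cdot 9 = -121 + 9 = -112$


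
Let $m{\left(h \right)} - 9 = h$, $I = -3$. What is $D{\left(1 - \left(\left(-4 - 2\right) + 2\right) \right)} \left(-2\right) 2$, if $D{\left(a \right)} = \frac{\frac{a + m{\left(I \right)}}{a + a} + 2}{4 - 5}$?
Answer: $\frac{62}{5} \approx 12.4$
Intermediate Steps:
$m{\left(h \right)} = 9 + h$
$D{\left(a \right)} = -2 - \frac{6 + a}{2 a}$ ($D{\left(a \right)} = \frac{\frac{a + \left(9 - 3\right)}{a + a} + 2}{4 - 5} = \frac{\frac{a + 6}{2 a} + 2}{-1} = \left(\left(6 + a\right) \frac{1}{2 a} + 2\right) \left(-1\right) = \left(\frac{6 + a}{2 a} + 2\right) \left(-1\right) = \left(2 + \frac{6 + a}{2 a}\right) \left(-1\right) = -2 - \frac{6 + a}{2 a}$)
$D{\left(1 - \left(\left(-4 - 2\right) + 2\right) \right)} \left(-2\right) 2 = \left(- \frac{5}{2} - \frac{3}{1 - \left(\left(-4 - 2\right) + 2\right)}\right) \left(-2\right) 2 = \left(- \frac{5}{2} - \frac{3}{1 - \left(-6 + 2\right)}\right) \left(-2\right) 2 = \left(- \frac{5}{2} - \frac{3}{1 - -4}\right) \left(-2\right) 2 = \left(- \frac{5}{2} - \frac{3}{1 + 4}\right) \left(-2\right) 2 = \left(- \frac{5}{2} - \frac{3}{5}\right) \left(-2\right) 2 = \left(- \frac{31}{10}\right) \left(-2\right) 2 = \frac{31}{5} \cdot 2 = \frac{62}{5}$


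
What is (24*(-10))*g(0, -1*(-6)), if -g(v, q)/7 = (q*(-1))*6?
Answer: -60480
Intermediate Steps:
g(v, q) = 42*q (g(v, q) = -7*q*(-1)*6 = -7*(-q)*6 = -(-42)*q = 42*q)
(24*(-10))*g(0, -1*(-6)) = (24*(-10))*(42*(-1*(-6))) = -10080*6 = -240*252 = -60480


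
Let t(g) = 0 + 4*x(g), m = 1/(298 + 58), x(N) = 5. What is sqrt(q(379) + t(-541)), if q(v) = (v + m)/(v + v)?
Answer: sqrt(373192025870)/134924 ≈ 4.5277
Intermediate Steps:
m = 1/356 ≈ 0.0028090
t(g) = 20 (t(g) = 0 + 4*5 = 0 + 20 = 20)
q(v) = (1/356 + v)/(2*v) (q(v) = (v + 1/356)/(v + v) = (1/356 + v)/((2*v)) = (1/356 + v)*(1/(2*v)) = (1/356 + v)/(2*v))
sqrt(q(379) + t(-541)) = sqrt((1/712)*(1 + 356*379)/379 + 20) = sqrt((1/712)*(1/379)*(1 + 134924) + 20) = sqrt((1/712)*(1/379)*134925 + 20) = sqrt(134925/269848 + 20) = sqrt(5531885/269848) = sqrt(373192025870)/134924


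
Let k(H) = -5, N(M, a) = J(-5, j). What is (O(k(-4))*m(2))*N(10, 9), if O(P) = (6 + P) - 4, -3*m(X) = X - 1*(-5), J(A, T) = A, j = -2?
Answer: -35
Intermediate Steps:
m(X) = -5/3 - X/3 (m(X) = -(X - 1*(-5))/3 = -(X + 5)/3 = -(5 + X)/3 = -5/3 - X/3)
N(M, a) = -5
O(P) = 2 + P
(O(k(-4))*m(2))*N(10, 9) = ((2 - 5)*(-5/3 - ⅓*2))*(-5) = -3*(-5/3 - ⅔)*(-5) = -3*(-7/3)*(-5) = 7*(-5) = -35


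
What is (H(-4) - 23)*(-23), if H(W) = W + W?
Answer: 713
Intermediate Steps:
H(W) = 2*W
(H(-4) - 23)*(-23) = (2*(-4) - 23)*(-23) = (-8 - 23)*(-23) = -31*(-23) = 713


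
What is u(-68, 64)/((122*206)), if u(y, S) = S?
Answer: 16/6283 ≈ 0.0025466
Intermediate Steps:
u(-68, 64)/((122*206)) = 64/((122*206)) = 64/25132 = 64*(1/25132) = 16/6283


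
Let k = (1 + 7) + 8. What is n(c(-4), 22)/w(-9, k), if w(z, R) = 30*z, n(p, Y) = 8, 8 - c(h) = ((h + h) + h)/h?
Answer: -4/135 ≈ -0.029630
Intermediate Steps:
k = 16 (k = 8 + 8 = 16)
c(h) = 5 (c(h) = 8 - ((h + h) + h)/h = 8 - (2*h + h)/h = 8 - 3*h/h = 8 - 1*3 = 8 - 3 = 5)
n(c(-4), 22)/w(-9, k) = 8/((30*(-9))) = 8/(-270) = 8*(-1/270) = -4/135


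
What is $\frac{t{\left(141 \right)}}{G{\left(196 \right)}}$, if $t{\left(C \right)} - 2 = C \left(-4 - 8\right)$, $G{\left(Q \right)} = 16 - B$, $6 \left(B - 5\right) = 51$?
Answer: $-676$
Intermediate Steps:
$B = \frac{27}{2}$ ($B = 5 + \frac{1}{6} \cdot 51 = 5 + \frac{17}{2} = \frac{27}{2} \approx 13.5$)
$G{\left(Q \right)} = \frac{5}{2}$ ($G{\left(Q \right)} = 16 - \frac{27}{2} = \frac{5}{2}$)
$t{\left(C \right)} = 2 - 12 C$ ($t{\left(C \right)} = 2 + C \left(-4 - 8\right) = 2 + C \left(-12\right) = 2 - 12 C$)
$\frac{t{\left(141 \right)}}{G{\left(196 \right)}} = \frac{2 - 1692}{\frac{5}{2}} = \left(2 - 1692\right) \frac{2}{5} = \left(-1690\right) \frac{2}{5} = -676$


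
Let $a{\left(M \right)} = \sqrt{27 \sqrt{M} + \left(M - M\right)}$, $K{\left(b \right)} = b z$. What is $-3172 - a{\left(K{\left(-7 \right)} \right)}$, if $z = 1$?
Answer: $-3172 - 3 \sqrt[4]{-7} \sqrt{3} \approx -3178.0 - 5.9764 i$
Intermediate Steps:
$K{\left(b \right)} = b$ ($K{\left(b \right)} = b 1 = b$)
$a{\left(M \right)} = 3 \sqrt{3} \sqrt[4]{M}$ ($a{\left(M \right)} = \sqrt{27 \sqrt{M} + 0} = \sqrt{27 \sqrt{M}} = 3 \sqrt{3} \sqrt[4]{M}$)
$-3172 - a{\left(K{\left(-7 \right)} \right)} = -3172 - 3 \sqrt{3} \sqrt[4]{-7} = -3172 - 3 \sqrt[4]{-7} \sqrt{3}$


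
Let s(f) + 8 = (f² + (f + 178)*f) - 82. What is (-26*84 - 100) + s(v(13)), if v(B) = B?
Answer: 278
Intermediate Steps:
s(f) = -90 + f² + f*(178 + f) (s(f) = -8 + ((f² + (f + 178)*f) - 82) = -8 + ((f² + (178 + f)*f) - 82) = -8 + ((f² + f*(178 + f)) - 82) = -8 + (-82 + f² + f*(178 + f)) = -90 + f² + f*(178 + f))
(-26*84 - 100) + s(v(13)) = (-26*84 - 100) + (-90 + 2*13² + 178*13) = (-2184 - 100) + (-90 + 2*169 + 2314) = -2284 + (-90 + 338 + 2314) = -2284 + 2562 = 278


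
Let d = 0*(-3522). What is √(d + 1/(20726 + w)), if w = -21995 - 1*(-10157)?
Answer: √2222/4444 ≈ 0.010607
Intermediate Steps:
d = 0
w = -11838 (w = -21995 + 10157 = -11838)
√(d + 1/(20726 + w)) = √(0 + 1/(20726 - 11838)) = √(0 + 1/8888) = √(1/8888) = √2222/4444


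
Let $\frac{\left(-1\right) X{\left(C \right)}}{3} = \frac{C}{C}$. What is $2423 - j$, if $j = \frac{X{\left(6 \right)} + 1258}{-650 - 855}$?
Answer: $\frac{729574}{301} \approx 2423.8$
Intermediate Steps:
$X{\left(C \right)} = -3$ ($X{\left(C \right)} = - 3 \frac{C}{C} = \left(-3\right) 1 = -3$)
$j = - \frac{251}{301}$ ($j = \frac{-3 + 1258}{-650 - 855} = \frac{1255}{-1505} = 1255 \left(- \frac{1}{1505}\right) = - \frac{251}{301} \approx -0.83389$)
$2423 - j = 2423 - - \frac{251}{301} = 2423 + \frac{251}{301} = \frac{729574}{301}$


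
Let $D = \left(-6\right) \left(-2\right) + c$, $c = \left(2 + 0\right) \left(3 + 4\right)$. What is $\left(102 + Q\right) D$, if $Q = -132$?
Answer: $-780$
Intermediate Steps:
$c = 14$ ($c = 2 \cdot 7 = 14$)
$D = 26$ ($D = \left(-6\right) \left(-2\right) + 14 = 12 + 14 = 26$)
$\left(102 + Q\right) D = \left(102 - 132\right) 26 = \left(-30\right) 26 = -780$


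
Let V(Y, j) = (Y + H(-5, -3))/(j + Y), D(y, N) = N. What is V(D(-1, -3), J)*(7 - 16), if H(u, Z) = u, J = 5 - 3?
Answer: -72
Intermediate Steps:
J = 2
V(Y, j) = (-5 + Y)/(Y + j) (V(Y, j) = (Y - 5)/(j + Y) = (-5 + Y)/(Y + j))
V(D(-1, -3), J)*(7 - 16) = ((-5 - 3)/(-3 + 2))*(7 - 16) = (-8/(-1))*(-9) = -1*(-8)*(-9) = 8*(-9) = -72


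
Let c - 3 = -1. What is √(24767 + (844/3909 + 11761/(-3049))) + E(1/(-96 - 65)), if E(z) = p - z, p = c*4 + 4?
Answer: 1933/161 + √3517675192494135714/11918541 ≈ 169.37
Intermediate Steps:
c = 2 (c = 3 - 1 = 2)
p = 12 (p = 2*4 + 4 = 8 + 4 = 12)
E(z) = 12 - z
√(24767 + (844/3909 + 11761/(-3049))) + E(1/(-96 - 65)) = √(24767 + (844/3909 + 11761/(-3049))) + (12 - 1/(-96 - 65)) = √(24767 + (844*(1/3909) + 11761*(-1/3049))) + (12 - 1/(-161)) = √(24767 + (844/3909 - 11761/3049)) + (12 - 1*(-1/161)) = √(24767 - 43400393/11918541) + (12 + 1/161) = √(295143104554/11918541) + 1933/161 = √3517675192494135714/11918541 + 1933/161 = 1933/161 + √3517675192494135714/11918541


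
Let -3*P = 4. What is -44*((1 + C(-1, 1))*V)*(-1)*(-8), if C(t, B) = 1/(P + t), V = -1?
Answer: 1408/7 ≈ 201.14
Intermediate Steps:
P = -4/3 (P = -⅓*4 = -4/3 ≈ -1.3333)
C(t, B) = 1/(-4/3 + t)
-44*((1 + C(-1, 1))*V)*(-1)*(-8) = -44*((1 + 3/(-4 + 3*(-1)))*(-1))*(-1)*(-8) = -44*((1 + 3/(-4 - 3))*(-1))*(-1)*(-8) = -44*((1 + 3/(-7))*(-1))*(-1)*(-8) = -44*((1 + 3*(-⅐))*(-1))*(-1)*(-8) = -44*((1 - 3/7)*(-1))*(-1)*(-8) = -44*((4/7)*(-1))*(-1)*(-8) = -44*(-4/7*(-1))*(-8) = -176/7*(-8) = 1408/7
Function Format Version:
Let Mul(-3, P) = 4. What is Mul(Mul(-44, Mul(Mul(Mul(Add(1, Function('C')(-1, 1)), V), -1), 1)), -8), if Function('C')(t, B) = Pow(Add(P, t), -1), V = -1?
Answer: Rational(1408, 7) ≈ 201.14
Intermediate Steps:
P = Rational(-4, 3) (P = Mul(Rational(-1, 3), 4) = Rational(-4, 3) ≈ -1.3333)
Function('C')(t, B) = Pow(Add(Rational(-4, 3), t), -1)
Mul(Mul(-44, Mul(Mul(Mul(Add(1, Function('C')(-1, 1)), V), -1), 1)), -8) = Mul(Mul(-44, Mul(Mul(Mul(Add(1, Mul(3, Pow(Add(-4, Mul(3, -1)), -1))), -1), -1), 1)), -8) = Mul(Mul(-44, Mul(Mul(Mul(Add(1, Mul(3, Pow(Add(-4, -3), -1))), -1), -1), 1)), -8) = Mul(Mul(-44, Mul(Mul(Mul(Add(1, Mul(3, Pow(-7, -1))), -1), -1), 1)), -8) = Mul(Mul(-44, Mul(Mul(Mul(Add(1, Mul(3, Rational(-1, 7))), -1), -1), 1)), -8) = Mul(Mul(-44, Mul(Mul(Mul(Add(1, Rational(-3, 7)), -1), -1), 1)), -8) = Mul(Mul(-44, Mul(Mul(Mul(Rational(4, 7), -1), -1), 1)), -8) = Mul(Mul(-44, Mul(Mul(Rational(-4, 7), -1), 1)), -8) = Mul(Mul(-44, Mul(Rational(4, 7), 1)), -8) = Mul(Mul(-44, Rational(4, 7)), -8) = Mul(Rational(-176, 7), -8) = Rational(1408, 7)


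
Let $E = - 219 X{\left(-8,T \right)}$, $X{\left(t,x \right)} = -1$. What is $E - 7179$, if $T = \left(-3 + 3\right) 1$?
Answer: $-6960$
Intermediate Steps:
$T = 0$ ($T = 0 \cdot 1 = 0$)
$E = 219$ ($E = \left(-219\right) \left(-1\right) = 219$)
$E - 7179 = 219 - 7179 = -6960$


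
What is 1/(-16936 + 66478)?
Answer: 1/49542 ≈ 2.0185e-5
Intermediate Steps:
1/(-16936 + 66478) = 1/49542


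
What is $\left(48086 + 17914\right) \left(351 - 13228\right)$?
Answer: $-849882000$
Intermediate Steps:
$\left(48086 + 17914\right) \left(351 - 13228\right) = 66000 \left(-12877\right) = -849882000$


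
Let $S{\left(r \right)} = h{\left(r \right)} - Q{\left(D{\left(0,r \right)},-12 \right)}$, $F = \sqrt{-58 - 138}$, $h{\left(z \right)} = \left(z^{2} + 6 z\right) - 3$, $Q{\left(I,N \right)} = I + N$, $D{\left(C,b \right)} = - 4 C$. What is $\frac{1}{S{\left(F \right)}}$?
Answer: $- \frac{187}{42025} - \frac{84 i}{42025} \approx -0.0044497 - 0.0019988 i$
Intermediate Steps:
$h{\left(z \right)} = -3 + z^{2} + 6 z$
$F = 14 i$ ($F = \sqrt{-196} = 14 i \approx 14.0 i$)
$S{\left(r \right)} = 9 + r^{2} + 6 r$ ($S{\left(r \right)} = \left(-3 + r^{2} + 6 r\right) - \left(\left(-4\right) 0 - 12\right) = \left(-3 + r^{2} + 6 r\right) - \left(0 - 12\right) = \left(-3 + r^{2} + 6 r\right) - -12 = \left(-3 + r^{2} + 6 r\right) + 12 = 9 + r^{2} + 6 r$)
$\frac{1}{S{\left(F \right)}} = \frac{1}{9 + \left(14 i\right)^{2} + 6 \cdot 14 i} = \frac{1}{9 - 196 + 84 i} = \frac{1}{-187 + 84 i} = \frac{-187 - 84 i}{42025}$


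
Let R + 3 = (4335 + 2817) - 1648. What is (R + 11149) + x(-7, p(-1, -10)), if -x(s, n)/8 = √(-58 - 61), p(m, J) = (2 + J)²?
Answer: 16650 - 8*I*√119 ≈ 16650.0 - 87.27*I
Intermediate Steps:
R = 5501 (R = -3 + ((4335 + 2817) - 1648) = -3 + (7152 - 1648) = -3 + 5504 = 5501)
x(s, n) = -8*I*√119 (x(s, n) = -8*√(-58 - 61) = -8*I*√119)
(R + 11149) + x(-7, p(-1, -10)) = (5501 + 11149) - 8*I*√119 = 16650 - 8*I*√119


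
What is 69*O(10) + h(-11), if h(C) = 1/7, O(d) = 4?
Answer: 1933/7 ≈ 276.14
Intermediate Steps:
h(C) = ⅐
69*O(10) + h(-11) = 69*4 + ⅐ = 276 + ⅐ = 1933/7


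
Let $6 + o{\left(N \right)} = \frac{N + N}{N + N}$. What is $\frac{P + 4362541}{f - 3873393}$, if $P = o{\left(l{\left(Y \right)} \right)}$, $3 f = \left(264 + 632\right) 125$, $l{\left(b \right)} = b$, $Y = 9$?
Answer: $- \frac{13087608}{11508179} \approx -1.1372$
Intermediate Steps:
$f = \frac{112000}{3}$ ($f = \frac{\left(264 + 632\right) 125}{3} = \frac{896 \cdot 125}{3} = \frac{1}{3} \cdot 112000 = \frac{112000}{3} \approx 37333.0$)
$o{\left(N \right)} = -5$ ($o{\left(N \right)} = -6 + \frac{N + N}{N + N} = -6 + \frac{2 N}{2 N} = -6 + 2 N \frac{1}{2 N} = -6 + 1 = -5$)
$P = -5$
$\frac{P + 4362541}{f - 3873393} = \frac{-5 + 4362541}{\frac{112000}{3} - 3873393} = \frac{4362536}{- \frac{11508179}{3}} = 4362536 \left(- \frac{3}{11508179}\right) = - \frac{13087608}{11508179}$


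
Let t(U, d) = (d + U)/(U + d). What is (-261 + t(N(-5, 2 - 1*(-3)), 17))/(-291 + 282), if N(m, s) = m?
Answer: 260/9 ≈ 28.889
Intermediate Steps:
t(U, d) = 1 (t(U, d) = (U + d)/(U + d) = 1)
(-261 + t(N(-5, 2 - 1*(-3)), 17))/(-291 + 282) = (-261 + 1)/(-291 + 282) = -260/(-9) = -260*(-⅑) = 260/9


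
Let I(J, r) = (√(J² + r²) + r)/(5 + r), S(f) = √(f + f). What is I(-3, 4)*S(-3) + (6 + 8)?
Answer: 14 + I*√6 ≈ 14.0 + 2.4495*I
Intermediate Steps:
S(f) = √2*√f (S(f) = √(2*f) = √2*√f)
I(J, r) = (r + √(J² + r²))/(5 + r)
I(-3, 4)*S(-3) + (6 + 8) = ((4 + √((-3)² + 4²))/(5 + 4))*(√2*√(-3)) + (6 + 8) = ((4 + √(9 + 16))/9)*(√2*(I*√3)) + 14 = ((4 + √25)/9)*(I*√6) + 14 = ((4 + 5)/9)*(I*√6) + 14 = ((⅑)*9)*(I*√6) + 14 = 1*(I*√6) + 14 = I*√6 + 14 = 14 + I*√6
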